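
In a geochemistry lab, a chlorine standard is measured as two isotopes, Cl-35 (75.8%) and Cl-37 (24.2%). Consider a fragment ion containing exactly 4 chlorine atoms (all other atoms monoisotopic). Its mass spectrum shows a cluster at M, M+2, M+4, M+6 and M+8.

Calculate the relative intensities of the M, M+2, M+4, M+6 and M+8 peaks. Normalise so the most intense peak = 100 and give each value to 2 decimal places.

The 4 Cl atoms are independent, so intensities follow the terms of (0.758 + 0.242)^4.
P(M) = 0.758^4 = 0.330124
P(M+2) = 4 × 0.758^3 × 0.242^1 = 0.421583
P(M+4) = 6 × 0.758^2 × 0.242^2 = 0.201893
P(M+6) = 4 × 0.758^1 × 0.242^3 = 0.042971
P(M+8) = 0.242^4 = 0.003430
The M+2 peak is largest (0.421583); scaling to 100 gives 78.31 : 100.00 : 47.89 : 10.19 : 0.81.

78.31 : 100.00 : 47.89 : 10.19 : 0.81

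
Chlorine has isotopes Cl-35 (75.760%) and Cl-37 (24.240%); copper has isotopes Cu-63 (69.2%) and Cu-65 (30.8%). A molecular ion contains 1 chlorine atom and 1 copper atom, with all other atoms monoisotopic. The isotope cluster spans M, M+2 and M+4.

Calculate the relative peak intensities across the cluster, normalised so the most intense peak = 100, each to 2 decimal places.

Chlorine pattern (n=1): 0.7576 : 0.2424
Copper pattern (n=1): 0.6920 : 0.3080
Convolve the two distributions (both contribute in 2-u steps):
  M: 0.7576×0.6920 = 0.524259
  M+2: 0.7576×0.3080 + 0.2424×0.6920 = 0.401082
  M+4: 0.2424×0.3080 = 0.074659
Scale to base peak (0.524259) = 100: 100.00 : 76.50 : 14.24

100.00 : 76.50 : 14.24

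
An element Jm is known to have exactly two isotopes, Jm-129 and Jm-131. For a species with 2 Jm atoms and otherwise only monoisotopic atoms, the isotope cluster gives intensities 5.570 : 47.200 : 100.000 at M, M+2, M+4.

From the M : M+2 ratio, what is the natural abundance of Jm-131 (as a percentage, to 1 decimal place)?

Write p for the Jm-129 fraction. I(M+2)/I(M) = [C(2,1)·p^1·(1−p)] / p^2 = 2·(1−p)/p = 47.200/5.570 = 8.4740
(1−p)/p = 8.4740/2 = 4.2370  ⇒  p = 1/(1 + 4.2370) = 0.1909
Jm-129: 19.1%, Jm-131: 80.9%.

80.9%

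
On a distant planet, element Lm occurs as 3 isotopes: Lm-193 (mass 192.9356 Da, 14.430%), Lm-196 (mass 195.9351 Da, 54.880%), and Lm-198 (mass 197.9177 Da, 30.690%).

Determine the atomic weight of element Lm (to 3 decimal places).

The abundance-weighted mean is 0.14430 × 192.9356 + 0.54880 × 195.9351 + 0.30690 × 197.9177
= 27.84061 + 107.52918 + 60.74094 = 196.11073 Da

196.111 Da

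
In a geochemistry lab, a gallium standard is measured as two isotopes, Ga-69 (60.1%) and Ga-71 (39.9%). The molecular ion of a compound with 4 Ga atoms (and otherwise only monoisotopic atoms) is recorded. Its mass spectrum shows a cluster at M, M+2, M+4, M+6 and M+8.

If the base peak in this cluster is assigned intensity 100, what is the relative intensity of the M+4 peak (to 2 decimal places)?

99.58

Term probabilities: M 0.1305, M+2 0.3465, M+4 0.3450, M+6 0.1527, M+8 0.0253. Base peak = M+2.
P(M+2) = C(4,1) × 0.601^3 × 0.399^1 = 4 × 0.2170818 × 0.3990 = 0.346463 (base)
P(M+4) = C(4,2) × 0.601^2 × 0.399^2 = 6 × 0.361201 × 0.159201 = 0.345021
Relative intensity = 0.345021 / 0.346463 × 100 = 99.58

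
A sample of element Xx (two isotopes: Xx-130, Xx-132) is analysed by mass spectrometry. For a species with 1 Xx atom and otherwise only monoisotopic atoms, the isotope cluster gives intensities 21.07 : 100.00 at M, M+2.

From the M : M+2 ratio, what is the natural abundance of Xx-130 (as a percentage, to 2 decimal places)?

17.40%

Write p for the Xx-130 fraction. I(M+2)/I(M) = [C(1,1)·p^0·(1−p)] / p^1 = 1·(1−p)/p = 100.00/21.07 = 4.7461
(1−p)/p = 4.7461/1 = 4.7461  ⇒  p = 1/(1 + 4.7461) = 0.1740
Xx-130: 17.40%, Xx-132: 82.60%.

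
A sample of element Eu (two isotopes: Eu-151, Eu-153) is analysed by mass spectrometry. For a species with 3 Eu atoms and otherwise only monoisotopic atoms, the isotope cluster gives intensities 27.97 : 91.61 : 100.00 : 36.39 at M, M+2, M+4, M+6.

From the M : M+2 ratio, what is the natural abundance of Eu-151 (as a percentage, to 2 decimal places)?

47.81%

Let p = fractional abundance of Eu-151. I(M+2)/I(M) = [C(3,1)·p^2·(1−p)] / p^3 = 3·(1−p)/p = 91.61/27.97 = 3.2753
(1−p)/p = 3.2753/3 = 1.0918  ⇒  p = 1/(1 + 1.0918) = 0.4781
Eu-151: 47.81%, Eu-153: 52.19%.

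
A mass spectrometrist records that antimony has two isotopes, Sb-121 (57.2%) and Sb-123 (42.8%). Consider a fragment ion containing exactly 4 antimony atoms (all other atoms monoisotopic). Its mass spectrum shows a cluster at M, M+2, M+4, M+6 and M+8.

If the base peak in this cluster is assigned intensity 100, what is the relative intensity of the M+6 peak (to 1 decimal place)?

49.9

Term probabilities: M 0.1070, M+2 0.3204, M+4 0.3596, M+6 0.1794, M+8 0.0336. Base peak = M+4.
P(M+4) = C(4,2) × 0.572^2 × 0.428^2 = 6 × 0.327184 × 0.183184 = 0.359609 (base)
P(M+6) = C(4,3) × 0.572^1 × 0.428^3 = 4 × 0.5720 × 0.07840275 = 0.179385
Relative intensity = 0.179385 / 0.359609 × 100 = 49.9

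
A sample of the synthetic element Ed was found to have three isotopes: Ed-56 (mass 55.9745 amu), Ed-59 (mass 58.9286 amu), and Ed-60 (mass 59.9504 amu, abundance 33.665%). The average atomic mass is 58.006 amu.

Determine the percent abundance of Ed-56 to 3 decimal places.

Let x and y be the fractions of Ed-56 and Ed-59. Then x + y = 1 − 0.33665 = 0.66335 and 55.9745x + 58.9286y = 58.006 − 0.33665×59.9504 = 37.82369784.
Substituting: 55.9745x + 58.9286(0.66335 − x) = 37.82369784
(55.9745 − 58.9286)x = -1.26658897  ⇒  x = 0.42876, y = 0.23459
Ed-56: 42.876%, Ed-59: 23.459%.

42.876%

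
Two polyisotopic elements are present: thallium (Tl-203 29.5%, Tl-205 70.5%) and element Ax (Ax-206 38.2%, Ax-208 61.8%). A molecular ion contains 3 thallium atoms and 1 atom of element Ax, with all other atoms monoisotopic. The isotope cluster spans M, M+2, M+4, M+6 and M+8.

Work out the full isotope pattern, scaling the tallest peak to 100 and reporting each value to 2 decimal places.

Thallium pattern (n=3): 0.02567237 : 0.18405787 : 0.43986713 : 0.35040263
Element Ax pattern (n=1): 0.3820 : 0.6180
Convolve the two distributions (both contribute in 2-u steps):
  M: 0.02567237×0.3820 = 0.009807
  M+2: 0.02567237×0.6180 + 0.18405787×0.3820 = 0.086176
  M+4: 0.18405787×0.6180 + 0.43986713×0.3820 = 0.281777
  M+6: 0.43986713×0.6180 + 0.35040263×0.3820 = 0.405692
  M+8: 0.35040263×0.6180 = 0.216549
Scale to base peak (0.405692) = 100: 2.42 : 21.24 : 69.46 : 100.00 : 53.38

2.42 : 21.24 : 69.46 : 100.00 : 53.38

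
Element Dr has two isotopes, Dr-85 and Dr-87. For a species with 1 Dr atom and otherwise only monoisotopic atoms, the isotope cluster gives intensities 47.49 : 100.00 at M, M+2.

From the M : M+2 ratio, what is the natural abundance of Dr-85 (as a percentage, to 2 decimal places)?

32.20%

Let p = fractional abundance of Dr-85. I(M+2)/I(M) = [C(1,1)·p^0·(1−p)] / p^1 = 1·(1−p)/p = 100.00/47.49 = 2.1057
(1−p)/p = 2.1057/1 = 2.1057  ⇒  p = 1/(1 + 2.1057) = 0.3220
Dr-85: 32.20%, Dr-87: 67.80%.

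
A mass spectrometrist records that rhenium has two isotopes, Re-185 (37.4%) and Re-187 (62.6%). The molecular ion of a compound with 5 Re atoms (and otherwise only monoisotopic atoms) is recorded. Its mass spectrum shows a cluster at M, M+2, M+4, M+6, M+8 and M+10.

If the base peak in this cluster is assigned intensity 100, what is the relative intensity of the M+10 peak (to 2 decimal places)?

28.02

(0.374 + 0.626)^5 gives M 0.0073, M+2 0.0612, M+4 0.2050, M+6 0.3431, M+8 0.2872, M+10 0.0961; the largest is M+6.
P(M+6) = C(5,3) × 0.374^2 × 0.626^3 = 10 × 0.139876 × 0.24531438 = 0.343136 (base)
P(M+10) = C(5,5) × 0.374^0 × 0.626^5 = 1 × 1.0000 × 0.09613282 = 0.096133
Relative intensity = 0.096133 / 0.343136 × 100 = 28.02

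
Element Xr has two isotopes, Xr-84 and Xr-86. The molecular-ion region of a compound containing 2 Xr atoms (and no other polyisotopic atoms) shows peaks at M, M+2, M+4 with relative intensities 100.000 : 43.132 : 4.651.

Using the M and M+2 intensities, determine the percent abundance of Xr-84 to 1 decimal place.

82.3%

If p is the fraction of Xr that is Xr-84, then I(M+2)/I(M) = [C(2,1)·p^1·(1−p)] / p^2 = 2·(1−p)/p = 43.132/100.000 = 0.4313
(1−p)/p = 0.4313/2 = 0.2157  ⇒  p = 1/(1 + 0.2157) = 0.8226
Xr-84: 82.3%, Xr-86: 17.7%.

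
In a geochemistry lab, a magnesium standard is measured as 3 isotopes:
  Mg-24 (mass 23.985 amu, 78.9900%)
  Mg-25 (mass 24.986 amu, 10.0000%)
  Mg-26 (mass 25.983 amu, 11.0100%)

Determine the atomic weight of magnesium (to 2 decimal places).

24.31 amu

Ar = Σ fᵢ·mᵢ = 0.789900 × 23.985 + 0.100000 × 24.986 + 0.110100 × 25.983
= 18.9458 + 2.4986 + 2.8607 = 24.3051 amu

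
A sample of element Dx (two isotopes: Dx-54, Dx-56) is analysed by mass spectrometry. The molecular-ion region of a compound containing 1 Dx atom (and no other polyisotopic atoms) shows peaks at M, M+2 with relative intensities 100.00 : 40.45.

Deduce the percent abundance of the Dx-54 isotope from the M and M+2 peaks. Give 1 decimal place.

71.2%

Let p = fractional abundance of Dx-54. I(M+2)/I(M) = [C(1,1)·p^0·(1−p)] / p^1 = 1·(1−p)/p = 40.45/100.00 = 0.4045
(1−p)/p = 0.4045/1 = 0.4045  ⇒  p = 1/(1 + 0.4045) = 0.7120
Dx-54: 71.2%, Dx-56: 28.8%.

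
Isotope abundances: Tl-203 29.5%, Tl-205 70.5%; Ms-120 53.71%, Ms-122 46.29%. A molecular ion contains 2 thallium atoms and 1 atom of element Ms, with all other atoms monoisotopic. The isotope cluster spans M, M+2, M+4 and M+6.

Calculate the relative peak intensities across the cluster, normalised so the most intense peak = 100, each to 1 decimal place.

Thallium pattern (n=2): 0.087025 : 0.41595 : 0.497025
Element Ms pattern (n=1): 0.5371 : 0.4629
Convolve the two distributions (both contribute in 2-u steps):
  M: 0.087025×0.5371 = 0.046741
  M+2: 0.087025×0.4629 + 0.41595×0.5371 = 0.263691
  M+4: 0.41595×0.4629 + 0.497025×0.5371 = 0.459495
  M+6: 0.497025×0.4629 = 0.230073
Scale to base peak (0.459495) = 100: 10.2 : 57.4 : 100.0 : 50.1

10.2 : 57.4 : 100.0 : 50.1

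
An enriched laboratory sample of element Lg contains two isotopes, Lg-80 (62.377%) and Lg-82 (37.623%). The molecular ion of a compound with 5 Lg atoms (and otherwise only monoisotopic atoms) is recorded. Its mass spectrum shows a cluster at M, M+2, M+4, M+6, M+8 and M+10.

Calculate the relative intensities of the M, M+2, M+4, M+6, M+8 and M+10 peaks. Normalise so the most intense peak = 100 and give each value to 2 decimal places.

27.49 : 82.90 : 100.00 : 60.32 : 18.19 : 2.19

Each Lg atom is independently Lg-80 (p = 0.62377) or Lg-82 (q = 0.37623); the cluster is the binomial expansion (p + q)^5.
P(M) = 0.62377^5 = 0.094433
P(M+2) = 5 × 0.62377^4 × 0.37623^1 = 0.284788
P(M+4) = 10 × 0.62377^3 × 0.37623^2 = 0.343542
P(M+6) = 10 × 0.62377^2 × 0.37623^3 = 0.207209
P(M+8) = 5 × 0.62377^1 × 0.37623^4 = 0.062490
P(M+10) = 0.37623^5 = 0.007538
The M+4 peak is largest (0.343542); scaling to 100 gives 27.49 : 82.90 : 100.00 : 60.32 : 18.19 : 2.19.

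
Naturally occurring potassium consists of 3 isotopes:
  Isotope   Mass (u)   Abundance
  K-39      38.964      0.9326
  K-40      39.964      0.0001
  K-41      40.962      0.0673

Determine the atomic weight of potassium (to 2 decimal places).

Average mass = Σ (abundance × isotope mass) = 0.9326 × 38.964 + 0.0001 × 39.964 + 0.0673 × 40.962
= 36.3378 + 0.0040 + 2.7567 = 39.0985 u

39.10 u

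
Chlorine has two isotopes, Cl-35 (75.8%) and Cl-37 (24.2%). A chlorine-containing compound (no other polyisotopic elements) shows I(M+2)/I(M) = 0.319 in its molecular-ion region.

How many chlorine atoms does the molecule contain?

1

With n Cl atoms, P(M+2)/P(M) = C(n,1)·p^(n−1)q / p^n = n·q/p = n · 0.242/0.758.
n = 0.319 × 0.758/0.242 = 1.00 ≈ 1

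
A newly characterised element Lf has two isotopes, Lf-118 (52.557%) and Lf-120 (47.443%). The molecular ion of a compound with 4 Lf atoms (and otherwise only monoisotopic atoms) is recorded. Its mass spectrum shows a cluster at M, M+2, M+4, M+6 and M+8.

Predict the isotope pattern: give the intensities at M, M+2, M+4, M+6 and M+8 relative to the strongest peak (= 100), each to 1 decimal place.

20.5 : 73.9 : 100.0 : 60.2 : 13.6

The 4 Lf atoms are independent, so intensities follow the terms of (0.52557 + 0.47443)^4.
P(M) = 0.52557^4 = 0.076300
P(M+2) = 4 × 0.52557^3 × 0.47443^1 = 0.275501
P(M+4) = 6 × 0.52557^2 × 0.47443^2 = 0.373041
P(M+6) = 4 × 0.52557^1 × 0.47443^3 = 0.224495
P(M+8) = 0.47443^4 = 0.050663
The M+4 peak is largest (0.373041); scaling to 100 gives 20.5 : 73.9 : 100.0 : 60.2 : 13.6.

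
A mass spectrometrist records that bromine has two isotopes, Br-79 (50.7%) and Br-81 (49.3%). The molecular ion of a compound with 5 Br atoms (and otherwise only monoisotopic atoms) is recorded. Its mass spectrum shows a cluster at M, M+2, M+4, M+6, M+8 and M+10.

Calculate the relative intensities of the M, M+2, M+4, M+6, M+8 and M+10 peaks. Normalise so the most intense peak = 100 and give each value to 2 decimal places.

Each Br atom is independently Br-79 (p = 0.507) or Br-81 (q = 0.493); the cluster is the binomial expansion (p + q)^5.
P(M) = 0.507^5 = 0.033500
P(M+2) = 5 × 0.507^4 × 0.493^1 = 0.162873
P(M+4) = 10 × 0.507^3 × 0.493^2 = 0.316751
P(M+6) = 10 × 0.507^2 × 0.493^3 = 0.308004
P(M+8) = 5 × 0.507^1 × 0.493^4 = 0.149750
P(M+10) = 0.493^5 = 0.029123
The M+4 peak is largest (0.316751); scaling to 100 gives 10.58 : 51.42 : 100.00 : 97.24 : 47.28 : 9.19.

10.58 : 51.42 : 100.00 : 97.24 : 47.28 : 9.19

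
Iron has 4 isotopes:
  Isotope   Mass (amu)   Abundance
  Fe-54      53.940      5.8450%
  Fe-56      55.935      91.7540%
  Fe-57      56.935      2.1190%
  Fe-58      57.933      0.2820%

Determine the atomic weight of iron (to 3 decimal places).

The abundance-weighted mean is 0.058450 × 53.940 + 0.917540 × 55.935 + 0.021190 × 56.935 + 0.002820 × 57.933
= 3.1528 + 51.3226 + 1.2065 + 0.1634 = 55.8453 amu

55.845 amu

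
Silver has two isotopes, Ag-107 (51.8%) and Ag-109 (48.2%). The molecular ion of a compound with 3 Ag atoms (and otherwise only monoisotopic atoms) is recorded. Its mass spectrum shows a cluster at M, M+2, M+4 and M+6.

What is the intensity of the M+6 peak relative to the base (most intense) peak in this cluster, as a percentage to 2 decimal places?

28.86%

Binomial terms of (0.518 + 0.482)^3: M 0.1390, M+2 0.3880, M+4 0.3610, M+6 0.1120 → M+2 is the base peak.
P(M+2) = C(3,1) × 0.518^2 × 0.482^1 = 3 × 0.268324 × 0.4820 = 0.387997 (base)
P(M+6) = C(3,3) × 0.518^0 × 0.482^3 = 1 × 1.0000 × 0.11198017 = 0.111980
Relative intensity = 0.111980 / 0.387997 × 100 = 28.86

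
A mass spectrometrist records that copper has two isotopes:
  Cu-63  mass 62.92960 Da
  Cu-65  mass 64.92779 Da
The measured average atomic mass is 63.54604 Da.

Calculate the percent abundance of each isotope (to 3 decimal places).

Let x be the fractional abundance of Cu-63; then Cu-65 has abundance 1 − x.
62.92960·x + 64.92779·(1 − x) = 63.54604
(62.92960 − 64.92779)·x = 63.54604 − 64.92779
x = -1.38175 / -1.99819 = 0.69150 → 69.150% Cu-63, 30.850% Cu-65.

Cu-63: 69.150%, Cu-65: 30.850%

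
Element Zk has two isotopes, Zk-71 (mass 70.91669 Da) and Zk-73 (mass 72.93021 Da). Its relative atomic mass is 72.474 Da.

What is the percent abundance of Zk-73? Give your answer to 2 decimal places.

Let x be the fractional abundance of Zk-71; then Zk-73 has abundance 1 − x.
70.91669·x + 72.93021·(1 − x) = 72.474
(70.91669 − 72.93021)·x = 72.474 − 72.93021
x = -0.45621 / -2.01352 = 0.22657 → 22.66% Zk-71, 77.34% Zk-73.

77.34%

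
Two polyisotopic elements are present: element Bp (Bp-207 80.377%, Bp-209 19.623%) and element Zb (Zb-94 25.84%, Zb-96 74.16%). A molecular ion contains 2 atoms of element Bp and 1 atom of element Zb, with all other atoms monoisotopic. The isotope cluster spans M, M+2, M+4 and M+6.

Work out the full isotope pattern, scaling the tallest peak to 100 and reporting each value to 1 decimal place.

Element Bp pattern (n=2): 0.64604621 : 0.31544757 : 0.03850621
Element Zb pattern (n=1): 0.2584 : 0.7416
Convolve the two distributions (both contribute in 2-u steps):
  M: 0.64604621×0.2584 = 0.166938
  M+2: 0.64604621×0.7416 + 0.31544757×0.2584 = 0.560620
  M+4: 0.31544757×0.7416 + 0.03850621×0.2584 = 0.243886
  M+6: 0.03850621×0.7416 = 0.028556
Scale to base peak (0.560620) = 100: 29.8 : 100.0 : 43.5 : 5.1

29.8 : 100.0 : 43.5 : 5.1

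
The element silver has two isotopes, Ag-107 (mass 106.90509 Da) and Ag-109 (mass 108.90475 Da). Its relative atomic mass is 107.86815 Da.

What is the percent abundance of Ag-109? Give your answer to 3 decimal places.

Writing the weighted mean with unknown fraction x of Ag-107:
106.90509·x + 108.90475·(1 − x) = 107.86815
(106.90509 − 108.90475)·x = 107.86815 − 108.90475
x = -1.03660 / -1.99966 = 0.51839 → 51.839% Ag-107, 48.161% Ag-109.

48.161%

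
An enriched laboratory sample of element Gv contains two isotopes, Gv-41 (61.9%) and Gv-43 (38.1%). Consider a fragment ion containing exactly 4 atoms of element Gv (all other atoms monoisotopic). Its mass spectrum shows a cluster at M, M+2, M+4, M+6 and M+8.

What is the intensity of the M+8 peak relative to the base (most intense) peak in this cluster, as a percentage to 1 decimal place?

(0.619 + 0.381)^4 gives M 0.1468, M+2 0.3615, M+4 0.3337, M+6 0.1369, M+8 0.0211; the largest is M+2.
P(M+2) = C(4,1) × 0.619^3 × 0.381^1 = 4 × 0.23717666 × 0.3810 = 0.361457 (base)
P(M+8) = C(4,4) × 0.619^0 × 0.381^4 = 1 × 1.0000 × 0.02107172 = 0.021072
Relative intensity = 0.021072 / 0.361457 × 100 = 5.8

5.8%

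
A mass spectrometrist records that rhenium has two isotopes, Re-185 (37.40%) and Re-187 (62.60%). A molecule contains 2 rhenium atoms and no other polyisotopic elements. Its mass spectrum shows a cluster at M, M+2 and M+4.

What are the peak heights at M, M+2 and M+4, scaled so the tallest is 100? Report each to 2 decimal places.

29.87 : 100.00 : 83.69

Each Re atom is independently Re-185 (p = 0.3740) or Re-187 (q = 0.6260); the cluster is the binomial expansion (p + q)^2.
P(M) = 0.3740^2 = 0.139876
P(M+2) = 2 × 0.3740^1 × 0.6260^1 = 0.468248
P(M+4) = 0.6260^2 = 0.391876
The M+2 peak is largest (0.468248); scaling to 100 gives 29.87 : 100.00 : 83.69.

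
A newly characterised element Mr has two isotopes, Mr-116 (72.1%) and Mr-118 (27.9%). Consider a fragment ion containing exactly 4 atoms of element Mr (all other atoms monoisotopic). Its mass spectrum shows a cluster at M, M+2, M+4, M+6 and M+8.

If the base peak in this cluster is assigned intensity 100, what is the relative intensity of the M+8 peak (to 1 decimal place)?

1.4

(0.721 + 0.279)^4 gives M 0.2702, M+2 0.4183, M+4 0.2428, M+6 0.0626, M+8 0.0061; the largest is M+2.
P(M+2) = C(4,1) × 0.721^3 × 0.279^1 = 4 × 0.37480536 × 0.2790 = 0.418283 (base)
P(M+8) = C(4,4) × 0.721^0 × 0.279^4 = 1 × 1.0000 × 0.00605922 = 0.006059
Relative intensity = 0.006059 / 0.418283 × 100 = 1.4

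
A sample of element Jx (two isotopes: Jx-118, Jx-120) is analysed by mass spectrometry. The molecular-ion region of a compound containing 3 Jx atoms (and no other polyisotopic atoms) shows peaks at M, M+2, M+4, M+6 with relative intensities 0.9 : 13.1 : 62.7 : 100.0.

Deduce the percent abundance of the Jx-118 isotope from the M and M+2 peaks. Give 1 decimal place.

17.1%

If p is the fraction of Jx that is Jx-118, then I(M+2)/I(M) = [C(3,1)·p^2·(1−p)] / p^3 = 3·(1−p)/p = 13.1/0.9 = 14.5556
(1−p)/p = 14.5556/3 = 4.8519  ⇒  p = 1/(1 + 4.8519) = 0.1709
Jx-118: 17.1%, Jx-120: 82.9%.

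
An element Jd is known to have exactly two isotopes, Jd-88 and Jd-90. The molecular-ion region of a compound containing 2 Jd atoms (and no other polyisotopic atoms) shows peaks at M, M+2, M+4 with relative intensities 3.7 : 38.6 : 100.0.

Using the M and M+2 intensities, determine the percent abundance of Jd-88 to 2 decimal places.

Write p for the Jd-88 fraction. I(M+2)/I(M) = [C(2,1)·p^1·(1−p)] / p^2 = 2·(1−p)/p = 38.6/3.7 = 10.4324
(1−p)/p = 10.4324/2 = 5.2162  ⇒  p = 1/(1 + 5.2162) = 0.1609
Jd-88: 16.09%, Jd-90: 83.91%.

16.09%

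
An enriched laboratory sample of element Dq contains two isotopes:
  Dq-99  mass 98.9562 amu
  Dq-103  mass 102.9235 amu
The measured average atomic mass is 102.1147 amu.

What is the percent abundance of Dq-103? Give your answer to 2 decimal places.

Let x be the fractional abundance of Dq-99; then Dq-103 has abundance 1 − x.
98.9562·x + 102.9235·(1 − x) = 102.1147
(98.9562 − 102.9235)·x = 102.1147 − 102.9235
x = -0.8088 / -3.9673 = 0.20387 → 20.39% Dq-99, 79.61% Dq-103.

79.61%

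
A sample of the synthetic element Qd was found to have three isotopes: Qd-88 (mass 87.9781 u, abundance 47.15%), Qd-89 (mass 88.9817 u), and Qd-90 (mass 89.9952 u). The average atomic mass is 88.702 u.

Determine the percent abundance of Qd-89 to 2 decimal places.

The remaining 52.85% is split between Qd-89 (fraction x) and Qd-90 (fraction 0.5285 − x).
Substituting: 88.9817x + 89.9952(0.5285 − x) = 47.22032585
(88.9817 − 89.9952)x = -0.34213735  ⇒  x = 0.33758, y = 0.19092
Qd-89: 33.76%, Qd-90: 19.09%.

33.76%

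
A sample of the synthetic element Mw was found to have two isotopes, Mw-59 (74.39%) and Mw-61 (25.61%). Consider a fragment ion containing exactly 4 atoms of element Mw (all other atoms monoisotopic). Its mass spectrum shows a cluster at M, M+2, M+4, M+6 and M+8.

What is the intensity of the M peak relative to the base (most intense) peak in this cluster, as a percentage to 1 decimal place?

72.6%

Term probabilities: M 0.3062, M+2 0.4217, M+4 0.2178, M+6 0.0500, M+8 0.0043. Base peak = M+2.
P(M+2) = C(4,1) × 0.7439^3 × 0.2561^1 = 4 × 0.41166475 × 0.2561 = 0.421709 (base)
P(M) = C(4,0) × 0.7439^4 × 0.2561^0 = 1 × 0.3062374 × 1.0000 = 0.306237
Relative intensity = 0.306237 / 0.421709 × 100 = 72.6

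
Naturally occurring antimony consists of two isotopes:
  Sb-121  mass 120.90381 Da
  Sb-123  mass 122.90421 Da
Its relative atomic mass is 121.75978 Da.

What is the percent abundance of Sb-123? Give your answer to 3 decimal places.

42.790%

With x = fraction of Sb-121 (so Sb-123 is 1 − x):
120.90381·x + 122.90421·(1 − x) = 121.75978
(120.90381 − 122.90421)·x = 121.75978 − 122.90421
x = -1.14443 / -2.00040 = 0.57210 → 57.210% Sb-121, 42.790% Sb-123.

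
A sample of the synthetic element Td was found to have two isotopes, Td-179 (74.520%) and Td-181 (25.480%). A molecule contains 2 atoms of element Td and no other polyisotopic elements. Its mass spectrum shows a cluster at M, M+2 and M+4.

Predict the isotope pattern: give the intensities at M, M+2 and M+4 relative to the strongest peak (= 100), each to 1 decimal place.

Expanding (0.74520 + 0.25480)^2:
P(M) = 0.74520^2 = 0.555323
P(M+2) = 2 × 0.74520^1 × 0.25480^1 = 0.379754
P(M+4) = 0.25480^2 = 0.064923
The M peak is largest (0.555323); scaling to 100 gives 100.0 : 68.4 : 11.7.

100.0 : 68.4 : 11.7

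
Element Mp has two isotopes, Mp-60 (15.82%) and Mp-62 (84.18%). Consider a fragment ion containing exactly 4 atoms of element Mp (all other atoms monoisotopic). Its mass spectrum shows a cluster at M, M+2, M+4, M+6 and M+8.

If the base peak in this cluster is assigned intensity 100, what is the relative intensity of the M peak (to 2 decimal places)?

0.12

(0.1582 + 0.8418)^4 gives M 0.0006, M+2 0.0133, M+4 0.1064, M+6 0.3775, M+8 0.5022; the largest is M+8.
P(M+8) = C(4,4) × 0.1582^0 × 0.8418^4 = 1 × 1.0000 × 0.50215257 = 0.502153 (base)
P(M) = C(4,0) × 0.1582^4 × 0.8418^0 = 1 × 0.00062636 × 1.0000 = 0.000626
Relative intensity = 0.000626 / 0.502153 × 100 = 0.12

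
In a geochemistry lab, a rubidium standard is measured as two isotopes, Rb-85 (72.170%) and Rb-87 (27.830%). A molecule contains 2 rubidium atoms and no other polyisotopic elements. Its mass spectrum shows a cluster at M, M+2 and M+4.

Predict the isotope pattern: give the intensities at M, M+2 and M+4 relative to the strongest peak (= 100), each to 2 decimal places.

100.00 : 77.12 : 14.87

The 2 Rb atoms are independent, so intensities follow the terms of (0.72170 + 0.27830)^2.
P(M) = 0.72170^2 = 0.520851
P(M+2) = 2 × 0.72170^1 × 0.27830^1 = 0.401698
P(M+4) = 0.27830^2 = 0.077451
The M peak is largest (0.520851); scaling to 100 gives 100.00 : 77.12 : 14.87.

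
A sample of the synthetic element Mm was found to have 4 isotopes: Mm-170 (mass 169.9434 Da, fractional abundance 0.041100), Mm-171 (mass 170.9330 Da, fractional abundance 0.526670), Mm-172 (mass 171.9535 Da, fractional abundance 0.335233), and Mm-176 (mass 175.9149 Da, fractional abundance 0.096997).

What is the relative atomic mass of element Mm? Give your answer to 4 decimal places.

171.7177 Da

Weight each isotope mass by its fractional abundance: 0.041100 × 169.9434 + 0.526670 × 170.9330 + 0.335233 × 171.9535 + 0.096997 × 175.9149
= 6.98467 + 90.02528 + 57.64449 + 17.06322 = 171.71766 Da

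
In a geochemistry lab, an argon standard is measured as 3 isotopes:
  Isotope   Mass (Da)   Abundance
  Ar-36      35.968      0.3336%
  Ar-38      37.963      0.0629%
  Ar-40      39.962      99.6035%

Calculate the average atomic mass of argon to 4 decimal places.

39.9474 Da

Weight each isotope mass by its fractional abundance: 0.003336 × 35.968 + 0.000629 × 37.963 + 0.996035 × 39.962
= 0.11999 + 0.02388 + 39.80355 = 39.94742 Da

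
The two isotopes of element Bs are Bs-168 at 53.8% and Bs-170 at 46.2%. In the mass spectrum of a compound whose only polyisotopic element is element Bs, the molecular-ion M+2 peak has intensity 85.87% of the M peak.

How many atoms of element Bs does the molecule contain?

For n independent Bs atoms, I(M+2)/I(M) = n · (abundance Bs-170) / (abundance Bs-168) = n · 0.462/0.538.
n = 0.8587 × 0.538/0.462 = 1.00 ≈ 1

1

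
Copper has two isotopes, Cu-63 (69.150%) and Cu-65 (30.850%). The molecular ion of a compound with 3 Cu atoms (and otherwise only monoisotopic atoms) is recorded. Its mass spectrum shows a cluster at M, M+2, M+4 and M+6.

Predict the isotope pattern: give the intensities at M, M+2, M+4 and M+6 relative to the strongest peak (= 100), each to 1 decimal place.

Each Cu atom is independently Cu-63 (p = 0.69150) or Cu-65 (q = 0.30850); the cluster is the binomial expansion (p + q)^3.
P(M) = 0.69150^3 = 0.330656
P(M+2) = 3 × 0.69150^2 × 0.30850^1 = 0.442548
P(M+4) = 3 × 0.69150^1 × 0.30850^2 = 0.197435
P(M+6) = 0.30850^3 = 0.029361
The M+2 peak is largest (0.442548); scaling to 100 gives 74.7 : 100.0 : 44.6 : 6.6.

74.7 : 100.0 : 44.6 : 6.6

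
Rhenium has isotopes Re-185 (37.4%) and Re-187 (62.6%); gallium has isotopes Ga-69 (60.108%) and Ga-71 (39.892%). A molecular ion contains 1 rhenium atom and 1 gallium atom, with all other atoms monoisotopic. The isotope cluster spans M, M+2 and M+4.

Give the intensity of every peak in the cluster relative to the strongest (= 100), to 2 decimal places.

42.78 : 100.00 : 47.52

Rhenium pattern (n=1): 0.3740 : 0.6260
Gallium pattern (n=1): 0.60108 : 0.39892
Convolve the two distributions (both contribute in 2-u steps):
  M: 0.3740×0.60108 = 0.224804
  M+2: 0.3740×0.39892 + 0.6260×0.60108 = 0.525472
  M+4: 0.6260×0.39892 = 0.249724
Scale to base peak (0.525472) = 100: 42.78 : 100.00 : 47.52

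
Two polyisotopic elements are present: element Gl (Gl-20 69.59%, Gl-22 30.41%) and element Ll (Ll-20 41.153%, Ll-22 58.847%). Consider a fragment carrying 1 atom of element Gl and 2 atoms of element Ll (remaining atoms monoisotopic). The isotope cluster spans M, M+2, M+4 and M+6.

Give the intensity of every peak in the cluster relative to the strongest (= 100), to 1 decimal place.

30.3 : 100.0 : 99.9 : 27.1

Element Gl pattern (n=1): 0.6959 : 0.3041
Element Ll pattern (n=2): 0.16935694 : 0.48434612 : 0.34629694
Convolve the two distributions (both contribute in 2-u steps):
  M: 0.6959×0.16935694 = 0.117855
  M+2: 0.6959×0.48434612 + 0.3041×0.16935694 = 0.388558
  M+4: 0.6959×0.34629694 + 0.3041×0.48434612 = 0.388278
  M+6: 0.3041×0.34629694 = 0.105309
Scale to base peak (0.388558) = 100: 30.3 : 100.0 : 99.9 : 27.1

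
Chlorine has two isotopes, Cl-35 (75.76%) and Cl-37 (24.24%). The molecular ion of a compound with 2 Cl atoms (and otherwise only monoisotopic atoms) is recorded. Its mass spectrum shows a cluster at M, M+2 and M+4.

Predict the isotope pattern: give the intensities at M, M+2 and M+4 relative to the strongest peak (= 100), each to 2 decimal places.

100.00 : 63.99 : 10.24

The 2 Cl atoms are independent, so intensities follow the terms of (0.7576 + 0.2424)^2.
P(M) = 0.7576^2 = 0.573958
P(M+2) = 2 × 0.7576^1 × 0.2424^1 = 0.367284
P(M+4) = 0.2424^2 = 0.058758
The M peak is largest (0.573958); scaling to 100 gives 100.00 : 63.99 : 10.24.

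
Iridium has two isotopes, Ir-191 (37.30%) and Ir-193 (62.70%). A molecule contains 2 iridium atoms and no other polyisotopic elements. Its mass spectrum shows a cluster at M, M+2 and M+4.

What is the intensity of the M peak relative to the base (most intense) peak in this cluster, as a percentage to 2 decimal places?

(0.3730 + 0.6270)^2 gives M 0.1391, M+2 0.4677, M+4 0.3931; the largest is M+2.
P(M+2) = C(2,1) × 0.3730^1 × 0.6270^1 = 2 × 0.3730 × 0.6270 = 0.467742 (base)
P(M) = C(2,0) × 0.3730^2 × 0.6270^0 = 1 × 0.139129 × 1.0000 = 0.139129
Relative intensity = 0.139129 / 0.467742 × 100 = 29.74

29.74%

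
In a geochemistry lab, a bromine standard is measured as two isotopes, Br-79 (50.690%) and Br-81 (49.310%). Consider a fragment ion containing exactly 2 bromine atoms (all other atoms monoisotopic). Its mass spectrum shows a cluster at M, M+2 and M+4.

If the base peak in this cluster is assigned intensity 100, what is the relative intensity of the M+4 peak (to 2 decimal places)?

48.64

Term probabilities: M 0.2569, M+2 0.4999, M+4 0.2431. Base peak = M+2.
P(M+2) = C(2,1) × 0.50690^1 × 0.49310^1 = 2 × 0.5069 × 0.4931 = 0.499905 (base)
P(M+4) = C(2,2) × 0.50690^0 × 0.49310^2 = 1 × 1.0000 × 0.24314761 = 0.243148
Relative intensity = 0.243148 / 0.499905 × 100 = 48.64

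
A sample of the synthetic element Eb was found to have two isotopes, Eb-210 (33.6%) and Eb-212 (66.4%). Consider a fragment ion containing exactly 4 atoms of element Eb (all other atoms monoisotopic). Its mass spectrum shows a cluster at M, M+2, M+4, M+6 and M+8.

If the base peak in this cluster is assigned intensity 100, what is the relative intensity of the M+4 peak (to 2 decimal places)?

75.90

(0.336 + 0.664)^4 gives M 0.0127, M+2 0.1008, M+4 0.2987, M+6 0.3935, M+8 0.1944; the largest is M+6.
P(M+6) = C(4,3) × 0.336^1 × 0.664^3 = 4 × 0.3360 × 0.29275494 = 0.393463 (base)
P(M+4) = C(4,2) × 0.336^2 × 0.664^2 = 6 × 0.112896 × 0.440896 = 0.298652
Relative intensity = 0.298652 / 0.393463 × 100 = 75.90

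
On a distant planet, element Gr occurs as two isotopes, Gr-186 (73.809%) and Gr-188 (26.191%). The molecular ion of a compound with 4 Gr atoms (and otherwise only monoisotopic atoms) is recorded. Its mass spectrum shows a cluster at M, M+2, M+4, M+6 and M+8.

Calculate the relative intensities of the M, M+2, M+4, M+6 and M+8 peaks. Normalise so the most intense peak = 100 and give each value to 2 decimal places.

70.45 : 100.00 : 53.23 : 12.59 : 1.12

Expanding (0.73809 + 0.26191)^4:
P(M) = 0.73809^4 = 0.296782
P(M+2) = 4 × 0.73809^3 × 0.26191^1 = 0.421250
P(M+4) = 6 × 0.73809^2 × 0.26191^2 = 0.224220
P(M+6) = 4 × 0.73809^1 × 0.26191^3 = 0.053043
P(M+8) = 0.26191^4 = 0.004706
The M+2 peak is largest (0.421250); scaling to 100 gives 70.45 : 100.00 : 53.23 : 12.59 : 1.12.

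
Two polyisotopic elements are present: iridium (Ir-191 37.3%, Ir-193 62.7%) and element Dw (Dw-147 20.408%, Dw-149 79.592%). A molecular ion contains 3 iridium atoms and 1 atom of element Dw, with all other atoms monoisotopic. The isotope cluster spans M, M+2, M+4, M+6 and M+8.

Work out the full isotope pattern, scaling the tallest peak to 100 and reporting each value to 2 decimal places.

2.64 : 23.65 : 74.44 : 100.00 : 48.99

Iridium pattern (n=3): 0.05189512 : 0.26170165 : 0.43991135 : 0.24649188
Element Dw pattern (n=1): 0.20408 : 0.79592
Convolve the two distributions (both contribute in 2-u steps):
  M: 0.05189512×0.20408 = 0.010591
  M+2: 0.05189512×0.79592 + 0.26170165×0.20408 = 0.094712
  M+4: 0.26170165×0.79592 + 0.43991135×0.20408 = 0.298071
  M+6: 0.43991135×0.79592 + 0.24649188×0.20408 = 0.400438
  M+8: 0.24649188×0.79592 = 0.196188
Scale to base peak (0.400438) = 100: 2.64 : 23.65 : 74.44 : 100.00 : 48.99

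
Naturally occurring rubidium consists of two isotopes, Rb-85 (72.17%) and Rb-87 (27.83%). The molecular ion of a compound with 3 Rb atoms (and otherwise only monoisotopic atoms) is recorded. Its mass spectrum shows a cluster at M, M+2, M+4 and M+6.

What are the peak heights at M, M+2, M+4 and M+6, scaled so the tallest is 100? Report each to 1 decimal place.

86.4 : 100.0 : 38.6 : 5.0

Expanding (0.7217 + 0.2783)^3:
P(M) = 0.7217^3 = 0.375898
P(M+2) = 3 × 0.7217^2 × 0.2783^1 = 0.434858
P(M+4) = 3 × 0.7217^1 × 0.2783^2 = 0.167689
P(M+6) = 0.2783^3 = 0.021555
The M+2 peak is largest (0.434858); scaling to 100 gives 86.4 : 100.0 : 38.6 : 5.0.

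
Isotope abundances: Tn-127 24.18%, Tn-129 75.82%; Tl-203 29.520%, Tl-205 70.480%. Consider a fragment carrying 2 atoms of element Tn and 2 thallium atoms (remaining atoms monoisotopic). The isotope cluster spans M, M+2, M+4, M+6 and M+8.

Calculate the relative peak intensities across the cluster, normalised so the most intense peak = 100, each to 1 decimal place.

1.2 : 13.4 : 55.0 : 100.0 : 67.8

Element Tn pattern (n=2): 0.05846724 : 0.36666552 : 0.57486724
Thallium pattern (n=2): 0.08714304 : 0.41611392 : 0.49674304
Convolve the two distributions (both contribute in 2-u steps):
  M: 0.05846724×0.08714304 = 0.005095
  M+2: 0.05846724×0.41611392 + 0.36666552×0.08714304 = 0.056281
  M+4: 0.05846724×0.49674304 + 0.36666552×0.41611392 + 0.57486724×0.08714304 = 0.231714
  M+6: 0.36666552×0.49674304 + 0.57486724×0.41611392 = 0.421349
  M+8: 0.57486724×0.49674304 = 0.285561
Scale to base peak (0.421349) = 100: 1.2 : 13.4 : 55.0 : 100.0 : 67.8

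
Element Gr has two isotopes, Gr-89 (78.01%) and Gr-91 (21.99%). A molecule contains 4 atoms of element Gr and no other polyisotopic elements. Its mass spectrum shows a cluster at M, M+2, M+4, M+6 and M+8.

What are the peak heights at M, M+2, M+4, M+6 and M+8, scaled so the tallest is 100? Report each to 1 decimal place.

The 4 Gr atoms are independent, so intensities follow the terms of (0.7801 + 0.2199)^4.
P(M) = 0.7801^4 = 0.370340
P(M+2) = 4 × 0.7801^3 × 0.2199^1 = 0.417577
P(M+4) = 6 × 0.7801^2 × 0.2199^2 = 0.176564
P(M+6) = 4 × 0.7801^1 × 0.2199^3 = 0.033181
P(M+8) = 0.2199^4 = 0.002338
The M+2 peak is largest (0.417577); scaling to 100 gives 88.7 : 100.0 : 42.3 : 7.9 : 0.6.

88.7 : 100.0 : 42.3 : 7.9 : 0.6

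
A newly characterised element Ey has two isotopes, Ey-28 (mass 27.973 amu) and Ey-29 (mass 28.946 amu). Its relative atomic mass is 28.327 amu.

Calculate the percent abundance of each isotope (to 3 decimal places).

Writing the weighted mean with unknown fraction x of Ey-28:
27.973·x + 28.946·(1 − x) = 28.327
(27.973 − 28.946)·x = 28.327 − 28.946
x = -0.619 / -0.973 = 0.63618 → 63.618% Ey-28, 36.382% Ey-29.

Ey-28: 63.618%, Ey-29: 36.382%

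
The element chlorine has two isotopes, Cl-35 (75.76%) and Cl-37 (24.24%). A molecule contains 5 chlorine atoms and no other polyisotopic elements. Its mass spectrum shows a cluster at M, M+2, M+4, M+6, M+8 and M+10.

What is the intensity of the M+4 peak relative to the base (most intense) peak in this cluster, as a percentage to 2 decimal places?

63.99%

Term probabilities: M 0.2496, M+2 0.3993, M+4 0.2555, M+6 0.0817, M+8 0.0131, M+10 0.0008. Base peak = M+2.
P(M+2) = C(5,1) × 0.7576^4 × 0.2424^1 = 5 × 0.32942751 × 0.2424 = 0.399266 (base)
P(M+4) = C(5,2) × 0.7576^3 × 0.2424^2 = 10 × 0.4348304 × 0.05875776 = 0.255497
Relative intensity = 0.255497 / 0.399266 × 100 = 63.99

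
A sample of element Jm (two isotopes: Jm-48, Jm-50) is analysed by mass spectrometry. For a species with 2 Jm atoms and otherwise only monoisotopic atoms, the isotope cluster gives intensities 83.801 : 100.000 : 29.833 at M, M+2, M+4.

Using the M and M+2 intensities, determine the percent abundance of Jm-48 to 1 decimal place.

62.6%

Write p for the Jm-48 fraction. I(M+2)/I(M) = [C(2,1)·p^1·(1−p)] / p^2 = 2·(1−p)/p = 100.000/83.801 = 1.1933
(1−p)/p = 1.1933/2 = 0.5967  ⇒  p = 1/(1 + 0.5967) = 0.6263
Jm-48: 62.6%, Jm-50: 37.4%.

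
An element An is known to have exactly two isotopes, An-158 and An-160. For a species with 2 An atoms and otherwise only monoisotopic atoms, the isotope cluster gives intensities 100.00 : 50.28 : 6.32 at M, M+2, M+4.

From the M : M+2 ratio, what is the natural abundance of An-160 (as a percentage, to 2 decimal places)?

If p is the fraction of An that is An-158, then I(M+2)/I(M) = [C(2,1)·p^1·(1−p)] / p^2 = 2·(1−p)/p = 50.28/100.00 = 0.5028
(1−p)/p = 0.5028/2 = 0.2514  ⇒  p = 1/(1 + 0.2514) = 0.7991
An-158: 79.91%, An-160: 20.09%.

20.09%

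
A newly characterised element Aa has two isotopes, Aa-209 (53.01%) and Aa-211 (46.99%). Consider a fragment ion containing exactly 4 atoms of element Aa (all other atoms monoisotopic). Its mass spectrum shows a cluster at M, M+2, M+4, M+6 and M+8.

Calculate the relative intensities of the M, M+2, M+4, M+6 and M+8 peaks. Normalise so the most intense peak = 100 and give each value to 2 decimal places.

The 4 Aa atoms are independent, so intensities follow the terms of (0.5301 + 0.4699)^4.
P(M) = 0.5301^4 = 0.078964
P(M+2) = 4 × 0.5301^3 × 0.4699^1 = 0.279988
P(M+4) = 6 × 0.5301^2 × 0.4699^2 = 0.372287
P(M+6) = 4 × 0.5301^1 × 0.4699^3 = 0.220006
P(M+8) = 0.4699^4 = 0.048755
The M+4 peak is largest (0.372287); scaling to 100 gives 21.21 : 75.21 : 100.00 : 59.10 : 13.10.

21.21 : 75.21 : 100.00 : 59.10 : 13.10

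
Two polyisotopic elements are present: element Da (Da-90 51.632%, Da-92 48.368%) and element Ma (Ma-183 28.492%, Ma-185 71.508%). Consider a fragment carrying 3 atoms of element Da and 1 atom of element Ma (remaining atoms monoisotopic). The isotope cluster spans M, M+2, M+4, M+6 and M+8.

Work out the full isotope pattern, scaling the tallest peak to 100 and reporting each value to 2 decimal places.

10.32 : 54.93 : 100.00 : 76.70 : 21.30

Element Da pattern (n=3): 0.13764386 : 0.38682745 : 0.36237353 : 0.11315517
Element Ma pattern (n=1): 0.28492 : 0.71508
Convolve the two distributions (both contribute in 2-u steps):
  M: 0.13764386×0.28492 = 0.039217
  M+2: 0.13764386×0.71508 + 0.38682745×0.28492 = 0.208641
  M+4: 0.38682745×0.71508 + 0.36237353×0.28492 = 0.379860
  M+6: 0.36237353×0.71508 + 0.11315517×0.28492 = 0.291366
  M+8: 0.11315517×0.71508 = 0.080915
Scale to base peak (0.379860) = 100: 10.32 : 54.93 : 100.00 : 76.70 : 21.30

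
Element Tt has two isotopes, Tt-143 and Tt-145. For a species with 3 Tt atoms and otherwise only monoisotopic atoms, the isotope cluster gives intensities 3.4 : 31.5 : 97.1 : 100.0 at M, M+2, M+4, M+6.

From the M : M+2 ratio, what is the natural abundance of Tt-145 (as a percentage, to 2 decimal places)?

75.54%

Let p = fractional abundance of Tt-143. I(M+2)/I(M) = [C(3,1)·p^2·(1−p)] / p^3 = 3·(1−p)/p = 31.5/3.4 = 9.2647
(1−p)/p = 9.2647/3 = 3.0882  ⇒  p = 1/(1 + 3.0882) = 0.2446
Tt-143: 24.46%, Tt-145: 75.54%.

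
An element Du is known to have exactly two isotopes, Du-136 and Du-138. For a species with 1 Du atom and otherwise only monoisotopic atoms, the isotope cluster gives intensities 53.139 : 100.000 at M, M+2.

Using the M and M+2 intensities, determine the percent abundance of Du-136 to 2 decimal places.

34.70%

If p is the fraction of Du that is Du-136, then I(M+2)/I(M) = [C(1,1)·p^0·(1−p)] / p^1 = 1·(1−p)/p = 100.000/53.139 = 1.8819
(1−p)/p = 1.8819/1 = 1.8819  ⇒  p = 1/(1 + 1.8819) = 0.3470
Du-136: 34.70%, Du-138: 65.30%.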